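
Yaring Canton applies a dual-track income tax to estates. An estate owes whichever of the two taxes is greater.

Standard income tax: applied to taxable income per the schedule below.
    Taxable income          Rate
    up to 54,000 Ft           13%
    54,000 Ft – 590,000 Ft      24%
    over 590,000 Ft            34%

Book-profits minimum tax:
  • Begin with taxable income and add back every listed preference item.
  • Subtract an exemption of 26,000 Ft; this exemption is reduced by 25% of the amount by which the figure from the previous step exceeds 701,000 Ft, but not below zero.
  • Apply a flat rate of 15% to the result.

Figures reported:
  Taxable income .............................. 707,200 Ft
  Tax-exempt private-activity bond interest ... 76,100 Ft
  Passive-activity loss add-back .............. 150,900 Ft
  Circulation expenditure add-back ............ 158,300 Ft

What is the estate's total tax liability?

Standard income tax:
  54,000 Ft × 13% = 7,020 Ft
  536,000 Ft × 24% = 128,640 Ft
  117,200 Ft × 34% = 39,848 Ft
  → 175,508 Ft

Book-profits minimum tax:
  Adjusted income: 707,200 Ft + 76,100 Ft + 150,900 Ft + 158,300 Ft = 1,092,500 Ft
  Exemption: 25% × (1,092,500 Ft − 701,000 Ft) = 97,875 Ft ≥ 26,000 Ft, so the exemption is fully phased out
  Base: 1,092,500 Ft − 0 Ft = 1,092,500 Ft
  1,092,500 Ft × 15% = 163,875 Ft

175,508 Ft > 163,875 Ft, so the standard income tax governs.

175,508 Ft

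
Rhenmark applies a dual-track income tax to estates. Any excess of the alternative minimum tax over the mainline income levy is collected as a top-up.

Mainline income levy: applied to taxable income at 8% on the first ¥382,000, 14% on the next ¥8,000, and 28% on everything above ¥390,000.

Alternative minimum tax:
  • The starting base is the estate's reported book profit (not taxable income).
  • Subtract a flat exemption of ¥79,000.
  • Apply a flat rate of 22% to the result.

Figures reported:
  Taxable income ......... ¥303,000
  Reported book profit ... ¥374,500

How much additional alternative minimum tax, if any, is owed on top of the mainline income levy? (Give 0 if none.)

¥40,770

Alternative minimum tax:
  Base (reported book profit): ¥374,500
  Less exemption ¥79,000 → base ¥295,500
  ¥295,500 × 22% = ¥65,010

Mainline income levy:
  ¥303,000 × 8% = ¥24,240

Excess of alternative minimum tax over mainline income levy: ¥65,010 − ¥24,240 = ¥40,770.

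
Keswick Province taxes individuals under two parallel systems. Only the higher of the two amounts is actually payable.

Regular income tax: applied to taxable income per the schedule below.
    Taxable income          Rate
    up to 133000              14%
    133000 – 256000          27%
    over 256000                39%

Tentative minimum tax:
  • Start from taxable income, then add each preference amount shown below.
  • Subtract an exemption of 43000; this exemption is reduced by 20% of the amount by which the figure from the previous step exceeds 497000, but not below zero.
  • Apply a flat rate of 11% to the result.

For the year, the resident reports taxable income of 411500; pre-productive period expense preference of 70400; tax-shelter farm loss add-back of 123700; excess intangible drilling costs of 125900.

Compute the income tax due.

Tentative minimum tax:
  Adjusted income: 411500 + 70400 + 123700 + 125900 = 731500
  Exemption: 20% × (731500 − 497000) = 46900 ≥ 43000, so the exemption is fully phased out
  Base: 731500 − 0 = 731500
  731500 × 11% = 80465

Regular income tax:
  133000 × 14% = 18620
  123000 × 27% = 33210
  155500 × 39% = 60645
  → 112475

112475 > 80465, so the regular income tax governs.

112475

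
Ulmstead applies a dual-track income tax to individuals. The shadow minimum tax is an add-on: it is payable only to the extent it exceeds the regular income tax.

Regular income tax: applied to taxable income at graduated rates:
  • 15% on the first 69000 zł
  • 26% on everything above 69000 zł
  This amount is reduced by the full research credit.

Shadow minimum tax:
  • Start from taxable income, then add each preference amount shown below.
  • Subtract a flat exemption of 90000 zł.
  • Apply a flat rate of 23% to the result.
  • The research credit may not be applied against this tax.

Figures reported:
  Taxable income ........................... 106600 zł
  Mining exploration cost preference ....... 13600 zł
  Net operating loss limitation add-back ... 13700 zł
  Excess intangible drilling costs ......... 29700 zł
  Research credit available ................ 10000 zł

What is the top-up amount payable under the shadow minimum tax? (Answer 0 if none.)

Regular income tax:
  69000 zł × 15% = 10350 zł
  37600 zł × 26% = 9776 zł
  → 20126 zł
  Less research credit 10000 zł → 10126 zł

Shadow minimum tax:
  Adjusted income: 106600 zł + 13600 zł + 13700 zł + 29700 zł = 163600 zł
  Less exemption 90000 zł → base 73600 zł
  73600 zł × 23% = 16928 zł

Excess of shadow minimum tax over regular income tax: 16928 zł − 10126 zł = 6802 zł.

6802 zł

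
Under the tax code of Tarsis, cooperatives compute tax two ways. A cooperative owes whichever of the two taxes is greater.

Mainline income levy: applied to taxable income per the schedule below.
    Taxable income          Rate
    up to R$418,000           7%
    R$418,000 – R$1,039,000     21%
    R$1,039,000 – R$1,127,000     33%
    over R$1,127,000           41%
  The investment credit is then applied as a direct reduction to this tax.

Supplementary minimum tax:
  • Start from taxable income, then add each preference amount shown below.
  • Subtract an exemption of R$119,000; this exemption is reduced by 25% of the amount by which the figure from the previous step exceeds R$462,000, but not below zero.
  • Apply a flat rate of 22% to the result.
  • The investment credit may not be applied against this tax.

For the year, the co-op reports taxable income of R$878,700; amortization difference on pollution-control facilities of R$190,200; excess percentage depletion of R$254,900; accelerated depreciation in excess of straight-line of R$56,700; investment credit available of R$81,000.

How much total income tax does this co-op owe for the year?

Mainline income levy:
  R$418,000 × 7% = R$29,260
  R$460,700 × 21% = R$96,747
  → R$126,007
  Less investment credit R$81,000 → R$45,007

Supplementary minimum tax:
  Adjusted income: R$878,700 + R$190,200 + R$254,900 + R$56,700 = R$1,380,500
  Exemption: 25% × (R$1,380,500 − R$462,000) = R$229,625 ≥ R$119,000, so the exemption is fully phased out
  Base: R$1,380,500 − R$0 = R$1,380,500
  R$1,380,500 × 22% = R$303,710

R$303,710 > R$45,007, so the supplementary minimum tax is the binding amount.

R$303,710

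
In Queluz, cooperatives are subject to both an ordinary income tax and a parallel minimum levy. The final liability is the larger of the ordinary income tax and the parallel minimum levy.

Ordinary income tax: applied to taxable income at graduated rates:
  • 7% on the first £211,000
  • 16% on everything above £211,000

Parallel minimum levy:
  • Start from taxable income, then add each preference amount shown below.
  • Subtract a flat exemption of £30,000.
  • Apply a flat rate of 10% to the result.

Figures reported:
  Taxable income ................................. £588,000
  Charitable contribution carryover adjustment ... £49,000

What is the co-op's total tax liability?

£75,090

Ordinary income tax:
  £211,000 × 7% = £14,770
  £377,000 × 16% = £60,320
  → £75,090

Parallel minimum levy:
  Adjusted income: £588,000 + £49,000 = £637,000
  Less exemption £30,000 → base £607,000
  £607,000 × 10% = £60,700

£75,090 > £60,700, so the ordinary income tax governs.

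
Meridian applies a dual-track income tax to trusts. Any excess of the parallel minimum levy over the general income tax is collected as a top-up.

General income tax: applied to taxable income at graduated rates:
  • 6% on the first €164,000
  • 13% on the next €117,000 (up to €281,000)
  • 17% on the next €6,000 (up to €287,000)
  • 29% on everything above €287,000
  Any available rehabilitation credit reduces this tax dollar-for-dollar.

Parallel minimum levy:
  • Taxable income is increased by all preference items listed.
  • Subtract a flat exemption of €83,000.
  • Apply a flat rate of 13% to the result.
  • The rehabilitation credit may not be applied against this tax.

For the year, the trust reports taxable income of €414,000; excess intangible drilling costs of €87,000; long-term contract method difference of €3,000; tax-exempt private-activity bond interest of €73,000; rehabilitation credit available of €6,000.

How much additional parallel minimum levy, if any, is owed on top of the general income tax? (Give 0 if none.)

Parallel minimum levy:
  Adjusted income: €414,000 + €87,000 + €3,000 + €73,000 = €577,000
  Less exemption €83,000 → base €494,000
  €494,000 × 13% = €64,220

General income tax:
  €164,000 × 6% = €9,840
  €117,000 × 13% = €15,210
  €6,000 × 17% = €1,020
  €127,000 × 29% = €36,830
  → €62,900
  Less rehabilitation credit €6,000 → €56,900

Excess of parallel minimum levy over general income tax: €64,220 − €56,900 = €7,320.

€7,320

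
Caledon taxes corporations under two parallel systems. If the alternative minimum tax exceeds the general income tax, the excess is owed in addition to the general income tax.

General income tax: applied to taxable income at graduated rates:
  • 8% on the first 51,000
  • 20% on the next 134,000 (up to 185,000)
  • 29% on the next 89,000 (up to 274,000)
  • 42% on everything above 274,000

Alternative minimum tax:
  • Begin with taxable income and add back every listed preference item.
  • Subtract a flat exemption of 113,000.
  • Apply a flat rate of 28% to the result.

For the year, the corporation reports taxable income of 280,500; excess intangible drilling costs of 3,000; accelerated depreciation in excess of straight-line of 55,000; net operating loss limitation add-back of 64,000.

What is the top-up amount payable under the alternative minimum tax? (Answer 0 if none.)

Alternative minimum tax:
  Adjusted income: 280,500 + 3,000 + 55,000 + 64,000 = 402,500
  Less exemption 113,000 → base 289,500
  289,500 × 28% = 81,060

General income tax:
  51,000 × 8% = 4,080
  134,000 × 20% = 26,800
  89,000 × 29% = 25,810
  6,500 × 42% = 2,730
  → 59,420

Excess of alternative minimum tax over general income tax: 81,060 − 59,420 = 21,640.

21,640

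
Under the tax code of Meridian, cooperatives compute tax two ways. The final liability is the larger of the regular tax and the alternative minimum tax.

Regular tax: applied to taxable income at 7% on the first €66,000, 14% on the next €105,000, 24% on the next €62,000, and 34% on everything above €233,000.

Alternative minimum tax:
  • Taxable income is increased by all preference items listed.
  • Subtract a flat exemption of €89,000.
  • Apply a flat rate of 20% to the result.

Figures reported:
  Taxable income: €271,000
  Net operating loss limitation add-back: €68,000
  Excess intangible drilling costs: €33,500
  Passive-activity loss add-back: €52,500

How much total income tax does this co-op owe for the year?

Regular tax:
  €66,000 × 7% = €4,620
  €105,000 × 14% = €14,700
  €62,000 × 24% = €14,880
  €38,000 × 34% = €12,920
  → €47,120

Alternative minimum tax:
  Adjusted income: €271,000 + €68,000 + €33,500 + €52,500 = €425,000
  Less exemption €89,000 → base €336,000
  €336,000 × 20% = €67,200

€67,200 > €47,120, so the alternative minimum tax is the binding amount.

€67,200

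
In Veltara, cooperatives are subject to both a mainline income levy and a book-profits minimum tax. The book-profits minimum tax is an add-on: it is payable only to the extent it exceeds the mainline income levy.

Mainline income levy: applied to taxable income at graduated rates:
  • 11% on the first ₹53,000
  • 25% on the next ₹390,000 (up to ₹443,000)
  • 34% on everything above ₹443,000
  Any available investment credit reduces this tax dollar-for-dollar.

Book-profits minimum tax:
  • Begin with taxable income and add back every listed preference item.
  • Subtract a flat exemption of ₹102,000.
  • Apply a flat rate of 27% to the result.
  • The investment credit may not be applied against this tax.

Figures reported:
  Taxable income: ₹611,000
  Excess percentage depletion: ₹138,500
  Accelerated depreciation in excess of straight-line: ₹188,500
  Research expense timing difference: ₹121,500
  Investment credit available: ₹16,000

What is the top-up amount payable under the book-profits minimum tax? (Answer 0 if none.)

₹114,075

Mainline income levy:
  ₹53,000 × 11% = ₹5,830
  ₹390,000 × 25% = ₹97,500
  ₹168,000 × 34% = ₹57,120
  → ₹160,450
  Less investment credit ₹16,000 → ₹144,450

Book-profits minimum tax:
  Adjusted income: ₹611,000 + ₹138,500 + ₹188,500 + ₹121,500 = ₹1,059,500
  Less exemption ₹102,000 → base ₹957,500
  ₹957,500 × 27% = ₹258,525

Excess of book-profits minimum tax over mainline income levy: ₹258,525 − ₹144,450 = ₹114,075.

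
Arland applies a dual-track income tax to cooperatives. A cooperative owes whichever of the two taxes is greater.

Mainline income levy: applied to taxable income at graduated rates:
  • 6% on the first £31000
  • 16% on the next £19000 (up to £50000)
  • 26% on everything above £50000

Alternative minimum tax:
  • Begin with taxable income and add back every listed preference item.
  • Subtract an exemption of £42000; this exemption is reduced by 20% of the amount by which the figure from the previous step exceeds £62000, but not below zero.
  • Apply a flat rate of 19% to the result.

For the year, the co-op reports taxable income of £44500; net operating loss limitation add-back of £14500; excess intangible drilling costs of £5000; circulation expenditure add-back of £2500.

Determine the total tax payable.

Mainline income levy:
  £31000 × 6% = £1860
  £13500 × 16% = £2160
  → £4020

Alternative minimum tax:
  Adjusted income: £44500 + £14500 + £5000 + £2500 = £66500
  Exemption: £42000 − 20% × (£66500 − £62000) = £42000 − £900 = £41100
  Base: £66500 − £41100 = £25400
  £25400 × 19% = £4826

£4826 > £4020, so the alternative minimum tax is the binding amount.

£4826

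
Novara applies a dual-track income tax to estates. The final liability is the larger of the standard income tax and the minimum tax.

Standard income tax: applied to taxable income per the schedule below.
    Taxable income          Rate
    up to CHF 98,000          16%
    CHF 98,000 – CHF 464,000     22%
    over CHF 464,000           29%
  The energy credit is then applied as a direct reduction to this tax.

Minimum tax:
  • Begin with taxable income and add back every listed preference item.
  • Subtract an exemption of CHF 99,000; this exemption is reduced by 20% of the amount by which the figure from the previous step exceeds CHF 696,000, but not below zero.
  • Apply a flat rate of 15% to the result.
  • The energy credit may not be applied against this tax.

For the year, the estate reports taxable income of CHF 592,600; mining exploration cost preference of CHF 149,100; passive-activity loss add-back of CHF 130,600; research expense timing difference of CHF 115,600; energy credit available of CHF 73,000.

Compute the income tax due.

Minimum tax:
  Adjusted income: CHF 592,600 + CHF 149,100 + CHF 130,600 + CHF 115,600 = CHF 987,900
  Exemption: CHF 99,000 − 20% × (CHF 987,900 − CHF 696,000) = CHF 99,000 − CHF 58,380 = CHF 40,620
  Base: CHF 987,900 − CHF 40,620 = CHF 947,280
  CHF 947,280 × 15% = CHF 142,092

Standard income tax:
  CHF 98,000 × 16% = CHF 15,680
  CHF 366,000 × 22% = CHF 80,520
  CHF 128,600 × 29% = CHF 37,294
  → CHF 133,494
  Less energy credit CHF 73,000 → CHF 60,494

CHF 142,092 > CHF 60,494, so the minimum tax is the binding amount.

CHF 142,092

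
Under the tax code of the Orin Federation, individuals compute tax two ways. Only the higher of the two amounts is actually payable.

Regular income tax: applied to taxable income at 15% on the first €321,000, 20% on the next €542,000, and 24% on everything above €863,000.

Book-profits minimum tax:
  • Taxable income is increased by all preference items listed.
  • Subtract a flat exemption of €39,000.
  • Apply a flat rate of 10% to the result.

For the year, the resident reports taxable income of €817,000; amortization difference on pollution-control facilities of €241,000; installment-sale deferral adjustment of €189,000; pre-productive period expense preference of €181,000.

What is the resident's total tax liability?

€147,350

Book-profits minimum tax:
  Adjusted income: €817,000 + €241,000 + €189,000 + €181,000 = €1,428,000
  Less exemption €39,000 → base €1,389,000
  €1,389,000 × 10% = €138,900

Regular income tax:
  €321,000 × 15% = €48,150
  €496,000 × 20% = €99,200
  → €147,350

€147,350 > €138,900, so the regular income tax governs.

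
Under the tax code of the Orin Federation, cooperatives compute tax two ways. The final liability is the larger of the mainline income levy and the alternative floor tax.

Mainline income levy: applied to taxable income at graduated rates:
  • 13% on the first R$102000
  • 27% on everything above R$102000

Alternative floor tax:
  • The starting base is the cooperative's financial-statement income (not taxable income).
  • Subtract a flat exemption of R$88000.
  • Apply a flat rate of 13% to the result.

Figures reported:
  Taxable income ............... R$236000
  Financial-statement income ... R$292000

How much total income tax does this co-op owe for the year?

Mainline income levy:
  R$102000 × 13% = R$13260
  R$134000 × 27% = R$36180
  → R$49440

Alternative floor tax:
  Base (financial-statement income): R$292000
  Less exemption R$88000 → base R$204000
  R$204000 × 13% = R$26520

R$49440 > R$26520, so the mainline income levy governs.

R$49440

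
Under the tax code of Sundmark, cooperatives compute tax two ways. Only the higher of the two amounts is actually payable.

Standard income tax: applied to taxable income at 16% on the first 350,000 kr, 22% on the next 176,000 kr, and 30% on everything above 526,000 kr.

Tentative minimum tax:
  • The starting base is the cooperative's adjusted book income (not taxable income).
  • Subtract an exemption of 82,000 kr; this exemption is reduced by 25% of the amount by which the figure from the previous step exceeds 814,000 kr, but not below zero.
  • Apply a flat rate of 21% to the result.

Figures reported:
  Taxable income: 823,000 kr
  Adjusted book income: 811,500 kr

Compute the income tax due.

183,820 kr

Standard income tax:
  350,000 kr × 16% = 56,000 kr
  176,000 kr × 22% = 38,720 kr
  297,000 kr × 30% = 89,100 kr
  → 183,820 kr

Tentative minimum tax:
  Base (adjusted book income): 811,500 kr
  Exemption: 811,500 kr ≤ 814,000 kr, so full 82,000 kr applies
  Base: 811,500 kr − 82,000 kr = 729,500 kr
  729,500 kr × 21% = 153,195 kr

183,820 kr > 153,195 kr, so the standard income tax governs.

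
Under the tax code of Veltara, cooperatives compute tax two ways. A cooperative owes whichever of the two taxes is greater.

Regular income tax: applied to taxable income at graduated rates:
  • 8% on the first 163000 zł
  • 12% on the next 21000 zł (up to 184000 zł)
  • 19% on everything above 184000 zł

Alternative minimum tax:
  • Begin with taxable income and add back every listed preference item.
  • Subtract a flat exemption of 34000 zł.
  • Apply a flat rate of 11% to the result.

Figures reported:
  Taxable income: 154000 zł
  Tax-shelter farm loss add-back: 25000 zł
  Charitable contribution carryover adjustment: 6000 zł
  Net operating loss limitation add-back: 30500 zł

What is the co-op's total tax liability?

Alternative minimum tax:
  Adjusted income: 154000 zł + 25000 zł + 6000 zł + 30500 zł = 215500 zł
  Less exemption 34000 zł → base 181500 zł
  181500 zł × 11% = 19965 zł

Regular income tax:
  154000 zł × 8% = 12320 zł

19965 zł > 12320 zł, so the alternative minimum tax is the binding amount.

19965 zł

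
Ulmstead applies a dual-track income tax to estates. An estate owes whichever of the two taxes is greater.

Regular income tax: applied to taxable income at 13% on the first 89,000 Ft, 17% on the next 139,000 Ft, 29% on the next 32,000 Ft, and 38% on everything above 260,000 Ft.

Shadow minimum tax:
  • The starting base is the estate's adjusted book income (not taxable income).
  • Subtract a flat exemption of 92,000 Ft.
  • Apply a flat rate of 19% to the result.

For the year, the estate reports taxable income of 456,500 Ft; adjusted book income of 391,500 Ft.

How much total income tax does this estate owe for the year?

119,150 Ft

Shadow minimum tax:
  Base (adjusted book income): 391,500 Ft
  Less exemption 92,000 Ft → base 299,500 Ft
  299,500 Ft × 19% = 56,905 Ft

Regular income tax:
  89,000 Ft × 13% = 11,570 Ft
  139,000 Ft × 17% = 23,630 Ft
  32,000 Ft × 29% = 9,280 Ft
  196,500 Ft × 38% = 74,670 Ft
  → 119,150 Ft

119,150 Ft > 56,905 Ft, so the regular income tax governs.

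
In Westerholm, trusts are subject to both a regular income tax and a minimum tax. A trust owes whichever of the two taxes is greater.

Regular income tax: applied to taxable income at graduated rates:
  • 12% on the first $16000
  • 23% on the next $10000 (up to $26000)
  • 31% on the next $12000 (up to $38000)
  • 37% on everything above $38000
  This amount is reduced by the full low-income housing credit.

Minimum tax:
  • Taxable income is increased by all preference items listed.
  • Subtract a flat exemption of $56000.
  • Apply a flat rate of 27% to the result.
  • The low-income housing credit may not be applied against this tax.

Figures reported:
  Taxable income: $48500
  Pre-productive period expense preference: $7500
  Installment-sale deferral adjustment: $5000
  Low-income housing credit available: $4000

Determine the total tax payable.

$7825

Regular income tax:
  $16000 × 12% = $1920
  $10000 × 23% = $2300
  $12000 × 31% = $3720
  $10500 × 37% = $3885
  → $11825
  Less low-income housing credit $4000 → $7825

Minimum tax:
  Adjusted income: $48500 + $7500 + $5000 = $61000
  Less exemption $56000 → base $5000
  $5000 × 27% = $1350

$7825 > $1350, so the regular income tax governs.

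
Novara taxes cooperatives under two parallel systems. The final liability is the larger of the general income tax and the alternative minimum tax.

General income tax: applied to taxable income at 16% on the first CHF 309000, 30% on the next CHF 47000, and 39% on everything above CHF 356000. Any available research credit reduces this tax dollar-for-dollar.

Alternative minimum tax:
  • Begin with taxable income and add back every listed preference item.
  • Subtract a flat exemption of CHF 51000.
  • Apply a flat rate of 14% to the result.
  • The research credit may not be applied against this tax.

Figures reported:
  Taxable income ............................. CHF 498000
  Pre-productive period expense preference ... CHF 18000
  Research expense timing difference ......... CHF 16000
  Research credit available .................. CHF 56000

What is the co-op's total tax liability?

CHF 67340

General income tax:
  CHF 309000 × 16% = CHF 49440
  CHF 47000 × 30% = CHF 14100
  CHF 142000 × 39% = CHF 55380
  → CHF 118920
  Less research credit CHF 56000 → CHF 62920

Alternative minimum tax:
  Adjusted income: CHF 498000 + CHF 18000 + CHF 16000 = CHF 532000
  Less exemption CHF 51000 → base CHF 481000
  CHF 481000 × 14% = CHF 67340

CHF 67340 > CHF 62920, so the alternative minimum tax is the binding amount.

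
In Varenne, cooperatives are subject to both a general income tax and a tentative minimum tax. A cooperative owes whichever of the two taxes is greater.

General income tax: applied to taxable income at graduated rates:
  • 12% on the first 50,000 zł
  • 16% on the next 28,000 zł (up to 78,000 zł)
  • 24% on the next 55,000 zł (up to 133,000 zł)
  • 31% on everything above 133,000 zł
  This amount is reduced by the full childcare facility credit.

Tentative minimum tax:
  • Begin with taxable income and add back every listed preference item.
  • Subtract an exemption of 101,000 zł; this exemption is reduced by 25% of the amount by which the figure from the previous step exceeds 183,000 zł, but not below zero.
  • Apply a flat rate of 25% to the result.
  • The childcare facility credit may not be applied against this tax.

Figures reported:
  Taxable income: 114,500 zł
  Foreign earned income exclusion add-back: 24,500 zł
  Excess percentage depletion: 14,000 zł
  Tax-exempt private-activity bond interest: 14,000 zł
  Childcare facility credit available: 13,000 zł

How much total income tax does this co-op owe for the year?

16,500 zł

Tentative minimum tax:
  Adjusted income: 114,500 zł + 24,500 zł + 14,000 zł + 14,000 zł = 167,000 zł
  Exemption: 167,000 zł ≤ 183,000 zł, so full 101,000 zł applies
  Base: 167,000 zł − 101,000 zł = 66,000 zł
  66,000 zł × 25% = 16,500 zł

General income tax:
  50,000 zł × 12% = 6,000 zł
  28,000 zł × 16% = 4,480 zł
  36,500 zł × 24% = 8,760 zł
  → 19,240 zł
  Less childcare facility credit 13,000 zł → 6,240 zł

16,500 zł > 6,240 zł, so the tentative minimum tax is the binding amount.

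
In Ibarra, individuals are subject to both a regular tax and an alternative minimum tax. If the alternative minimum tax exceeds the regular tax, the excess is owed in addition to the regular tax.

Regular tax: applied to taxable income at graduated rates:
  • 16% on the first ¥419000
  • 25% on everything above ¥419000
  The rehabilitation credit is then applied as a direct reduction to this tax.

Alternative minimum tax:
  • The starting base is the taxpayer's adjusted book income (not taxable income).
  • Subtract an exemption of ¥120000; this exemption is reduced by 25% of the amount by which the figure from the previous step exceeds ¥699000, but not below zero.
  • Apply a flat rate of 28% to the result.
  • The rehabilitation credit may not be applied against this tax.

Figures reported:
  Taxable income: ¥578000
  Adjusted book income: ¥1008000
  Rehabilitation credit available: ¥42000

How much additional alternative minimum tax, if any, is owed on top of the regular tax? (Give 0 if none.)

¥205480

Regular tax:
  ¥419000 × 16% = ¥67040
  ¥159000 × 25% = ¥39750
  → ¥106790
  Less rehabilitation credit ¥42000 → ¥64790

Alternative minimum tax:
  Base (adjusted book income): ¥1008000
  Exemption: ¥120000 − 25% × (¥1008000 − ¥699000) = ¥120000 − ¥77250 = ¥42750
  Base: ¥1008000 − ¥42750 = ¥965250
  ¥965250 × 28% = ¥270270

Excess of alternative minimum tax over regular tax: ¥270270 − ¥64790 = ¥205480.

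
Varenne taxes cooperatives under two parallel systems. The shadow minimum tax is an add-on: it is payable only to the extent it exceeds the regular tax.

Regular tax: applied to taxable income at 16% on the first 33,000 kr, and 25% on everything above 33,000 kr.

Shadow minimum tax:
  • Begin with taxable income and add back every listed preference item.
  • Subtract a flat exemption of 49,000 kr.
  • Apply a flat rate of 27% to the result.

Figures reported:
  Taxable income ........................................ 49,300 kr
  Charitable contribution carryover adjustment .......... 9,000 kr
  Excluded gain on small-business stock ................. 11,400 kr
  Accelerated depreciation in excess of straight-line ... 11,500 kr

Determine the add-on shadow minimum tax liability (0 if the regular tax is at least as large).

Shadow minimum tax:
  Adjusted income: 49,300 kr + 9,000 kr + 11,400 kr + 11,500 kr = 81,200 kr
  Less exemption 49,000 kr → base 32,200 kr
  32,200 kr × 27% = 8,694 kr

Regular tax:
  33,000 kr × 16% = 5,280 kr
  16,300 kr × 25% = 4,075 kr
  → 9,355 kr

8,694 kr ≤ 9,355 kr, so no add-on is due.

0 kr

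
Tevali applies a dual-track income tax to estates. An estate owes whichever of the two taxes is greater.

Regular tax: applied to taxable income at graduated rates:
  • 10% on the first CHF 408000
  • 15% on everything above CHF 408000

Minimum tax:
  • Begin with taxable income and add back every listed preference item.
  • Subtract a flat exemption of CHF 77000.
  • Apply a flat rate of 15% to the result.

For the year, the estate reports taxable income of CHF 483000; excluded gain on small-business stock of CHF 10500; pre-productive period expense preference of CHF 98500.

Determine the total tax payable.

Minimum tax:
  Adjusted income: CHF 483000 + CHF 10500 + CHF 98500 = CHF 592000
  Less exemption CHF 77000 → base CHF 515000
  CHF 515000 × 15% = CHF 77250

Regular tax:
  CHF 408000 × 10% = CHF 40800
  CHF 75000 × 15% = CHF 11250
  → CHF 52050

CHF 77250 > CHF 52050, so the minimum tax is the binding amount.

CHF 77250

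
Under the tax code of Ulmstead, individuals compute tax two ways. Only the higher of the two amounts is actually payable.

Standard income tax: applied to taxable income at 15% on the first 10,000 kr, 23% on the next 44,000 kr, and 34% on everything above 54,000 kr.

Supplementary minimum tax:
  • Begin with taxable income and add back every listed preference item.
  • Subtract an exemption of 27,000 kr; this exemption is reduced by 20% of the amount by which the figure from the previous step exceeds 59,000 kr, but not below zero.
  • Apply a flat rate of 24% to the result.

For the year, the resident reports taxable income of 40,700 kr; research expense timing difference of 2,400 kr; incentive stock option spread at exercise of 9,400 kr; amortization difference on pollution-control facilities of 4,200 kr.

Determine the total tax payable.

8,561 kr

Supplementary minimum tax:
  Adjusted income: 40,700 kr + 2,400 kr + 9,400 kr + 4,200 kr = 56,700 kr
  Exemption: 56,700 kr ≤ 59,000 kr, so full 27,000 kr applies
  Base: 56,700 kr − 27,000 kr = 29,700 kr
  29,700 kr × 24% = 7,128 kr

Standard income tax:
  10,000 kr × 15% = 1,500 kr
  30,700 kr × 23% = 7,061 kr
  → 8,561 kr

8,561 kr > 7,128 kr, so the standard income tax governs.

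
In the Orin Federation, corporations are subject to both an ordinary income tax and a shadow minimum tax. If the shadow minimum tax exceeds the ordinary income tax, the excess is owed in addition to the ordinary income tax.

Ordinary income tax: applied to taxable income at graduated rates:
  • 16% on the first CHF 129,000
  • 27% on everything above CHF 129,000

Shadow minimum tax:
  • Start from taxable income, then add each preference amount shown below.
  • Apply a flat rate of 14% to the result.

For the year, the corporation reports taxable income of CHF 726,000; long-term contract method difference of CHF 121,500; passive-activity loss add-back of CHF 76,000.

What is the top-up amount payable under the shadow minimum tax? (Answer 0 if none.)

CHF 0

Ordinary income tax:
  CHF 129,000 × 16% = CHF 20,640
  CHF 597,000 × 27% = CHF 161,190
  → CHF 181,830

Shadow minimum tax:
  Adjusted income: CHF 726,000 + CHF 121,500 + CHF 76,000 = CHF 923,500
  CHF 923,500 × 14% = CHF 129,290

CHF 129,290 ≤ CHF 181,830, so no add-on is due.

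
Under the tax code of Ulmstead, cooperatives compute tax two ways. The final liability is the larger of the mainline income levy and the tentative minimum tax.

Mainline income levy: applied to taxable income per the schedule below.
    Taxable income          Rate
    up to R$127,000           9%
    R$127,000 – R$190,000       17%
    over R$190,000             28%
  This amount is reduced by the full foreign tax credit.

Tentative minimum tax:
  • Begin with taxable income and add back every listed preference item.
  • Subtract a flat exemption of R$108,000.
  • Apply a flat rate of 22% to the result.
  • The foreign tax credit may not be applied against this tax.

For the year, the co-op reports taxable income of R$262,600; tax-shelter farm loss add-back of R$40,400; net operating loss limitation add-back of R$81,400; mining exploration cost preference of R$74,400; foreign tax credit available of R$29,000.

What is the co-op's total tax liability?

Tentative minimum tax:
  Adjusted income: R$262,600 + R$40,400 + R$81,400 + R$74,400 = R$458,800
  Less exemption R$108,000 → base R$350,800
  R$350,800 × 22% = R$77,176

Mainline income levy:
  R$127,000 × 9% = R$11,430
  R$63,000 × 17% = R$10,710
  R$72,600 × 28% = R$20,328
  → R$42,468
  Less foreign tax credit R$29,000 → R$13,468

R$77,176 > R$13,468, so the tentative minimum tax is the binding amount.

R$77,176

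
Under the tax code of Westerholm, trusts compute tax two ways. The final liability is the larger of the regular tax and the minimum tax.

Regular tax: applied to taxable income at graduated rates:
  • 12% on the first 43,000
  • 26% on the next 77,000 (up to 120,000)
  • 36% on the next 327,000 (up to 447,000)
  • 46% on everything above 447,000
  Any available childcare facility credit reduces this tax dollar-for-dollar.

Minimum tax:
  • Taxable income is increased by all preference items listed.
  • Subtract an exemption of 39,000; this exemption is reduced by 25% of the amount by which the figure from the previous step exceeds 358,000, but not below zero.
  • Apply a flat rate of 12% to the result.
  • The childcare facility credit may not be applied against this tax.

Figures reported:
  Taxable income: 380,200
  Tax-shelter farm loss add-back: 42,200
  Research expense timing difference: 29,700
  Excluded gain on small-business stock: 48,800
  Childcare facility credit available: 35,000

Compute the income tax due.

Minimum tax:
  Adjusted income: 380,200 + 42,200 + 29,700 + 48,800 = 500,900
  Exemption: 39,000 − 25% × (500,900 − 358,000) = 39,000 − 35,725 = 3,275
  Base: 500,900 − 3,275 = 497,625
  497,625 × 12% = 59,715

Regular tax:
  43,000 × 12% = 5,160
  77,000 × 26% = 20,020
  260,200 × 36% = 93,672
  → 118,852
  Less childcare facility credit 35,000 → 83,852

83,852 > 59,715, so the regular tax governs.

83,852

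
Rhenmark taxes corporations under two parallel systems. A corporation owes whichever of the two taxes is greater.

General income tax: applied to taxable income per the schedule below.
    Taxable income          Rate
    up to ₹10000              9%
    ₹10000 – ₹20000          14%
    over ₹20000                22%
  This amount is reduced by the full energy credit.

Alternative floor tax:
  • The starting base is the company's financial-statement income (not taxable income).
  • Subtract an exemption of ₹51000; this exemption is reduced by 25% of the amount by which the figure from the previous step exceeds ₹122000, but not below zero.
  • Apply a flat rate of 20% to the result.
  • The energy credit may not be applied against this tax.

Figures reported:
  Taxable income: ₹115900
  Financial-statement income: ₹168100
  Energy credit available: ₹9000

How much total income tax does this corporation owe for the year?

Alternative floor tax:
  Base (financial-statement income): ₹168100
  Exemption: ₹51000 − 25% × (₹168100 − ₹122000) = ₹51000 − ₹11525 = ₹39475
  Base: ₹168100 − ₹39475 = ₹128625
  ₹128625 × 20% = ₹25725

General income tax:
  ₹10000 × 9% = ₹900
  ₹10000 × 14% = ₹1400
  ₹95900 × 22% = ₹21098
  → ₹23398
  Less energy credit ₹9000 → ₹14398

₹25725 > ₹14398, so the alternative floor tax is the binding amount.

₹25725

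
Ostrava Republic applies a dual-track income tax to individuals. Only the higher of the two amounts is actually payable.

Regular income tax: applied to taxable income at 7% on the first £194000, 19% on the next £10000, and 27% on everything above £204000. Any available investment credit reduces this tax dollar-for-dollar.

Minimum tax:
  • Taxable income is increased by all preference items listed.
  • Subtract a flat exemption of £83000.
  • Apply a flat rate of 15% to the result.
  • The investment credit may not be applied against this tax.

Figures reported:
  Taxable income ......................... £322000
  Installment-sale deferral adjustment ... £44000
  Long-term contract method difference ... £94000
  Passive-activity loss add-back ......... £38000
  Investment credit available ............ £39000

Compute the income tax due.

Minimum tax:
  Adjusted income: £322000 + £44000 + £94000 + £38000 = £498000
  Less exemption £83000 → base £415000
  £415000 × 15% = £62250

Regular income tax:
  £194000 × 7% = £13580
  £10000 × 19% = £1900
  £118000 × 27% = £31860
  → £47340
  Less investment credit £39000 → £8340

£62250 > £8340, so the minimum tax is the binding amount.

£62250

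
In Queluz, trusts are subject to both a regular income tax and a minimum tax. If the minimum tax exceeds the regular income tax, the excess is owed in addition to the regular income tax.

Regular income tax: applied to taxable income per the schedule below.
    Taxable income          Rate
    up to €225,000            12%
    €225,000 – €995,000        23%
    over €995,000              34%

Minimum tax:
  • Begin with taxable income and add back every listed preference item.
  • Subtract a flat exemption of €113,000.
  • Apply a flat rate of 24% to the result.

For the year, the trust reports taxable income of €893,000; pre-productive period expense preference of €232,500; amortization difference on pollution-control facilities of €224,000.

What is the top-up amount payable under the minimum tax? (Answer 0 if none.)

€116,120

Regular income tax:
  €225,000 × 12% = €27,000
  €668,000 × 23% = €153,640
  → €180,640

Minimum tax:
  Adjusted income: €893,000 + €232,500 + €224,000 = €1,349,500
  Less exemption €113,000 → base €1,236,500
  €1,236,500 × 24% = €296,760

Excess of minimum tax over regular income tax: €296,760 − €180,640 = €116,120.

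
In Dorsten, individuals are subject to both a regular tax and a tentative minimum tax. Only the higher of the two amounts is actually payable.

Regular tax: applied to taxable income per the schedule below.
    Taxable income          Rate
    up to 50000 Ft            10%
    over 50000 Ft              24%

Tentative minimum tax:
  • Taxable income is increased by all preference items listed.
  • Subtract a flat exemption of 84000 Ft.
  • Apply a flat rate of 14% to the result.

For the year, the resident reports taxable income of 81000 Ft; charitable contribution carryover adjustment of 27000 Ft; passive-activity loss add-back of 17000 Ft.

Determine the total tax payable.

Regular tax:
  50000 Ft × 10% = 5000 Ft
  31000 Ft × 24% = 7440 Ft
  → 12440 Ft

Tentative minimum tax:
  Adjusted income: 81000 Ft + 27000 Ft + 17000 Ft = 125000 Ft
  Less exemption 84000 Ft → base 41000 Ft
  41000 Ft × 14% = 5740 Ft

12440 Ft > 5740 Ft, so the regular tax governs.

12440 Ft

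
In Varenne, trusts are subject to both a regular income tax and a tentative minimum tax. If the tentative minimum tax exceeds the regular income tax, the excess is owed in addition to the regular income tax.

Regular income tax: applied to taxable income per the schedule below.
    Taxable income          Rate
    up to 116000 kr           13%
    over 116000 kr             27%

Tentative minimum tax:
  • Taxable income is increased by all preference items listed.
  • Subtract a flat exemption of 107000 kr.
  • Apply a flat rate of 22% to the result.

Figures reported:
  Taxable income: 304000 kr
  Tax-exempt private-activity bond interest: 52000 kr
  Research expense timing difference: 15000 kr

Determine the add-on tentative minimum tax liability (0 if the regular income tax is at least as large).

0 kr

Tentative minimum tax:
  Adjusted income: 304000 kr + 52000 kr + 15000 kr = 371000 kr
  Less exemption 107000 kr → base 264000 kr
  264000 kr × 22% = 58080 kr

Regular income tax:
  116000 kr × 13% = 15080 kr
  188000 kr × 27% = 50760 kr
  → 65840 kr

58080 kr ≤ 65840 kr, so no add-on is due.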